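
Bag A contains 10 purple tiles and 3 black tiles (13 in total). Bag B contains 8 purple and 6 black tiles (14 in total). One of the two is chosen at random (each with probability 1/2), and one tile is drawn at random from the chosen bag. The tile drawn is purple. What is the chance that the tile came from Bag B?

26/61

P(purple | Bag A) = 10/13; P(purple | Bag B) = 4/7.
P(purple) = 1/2·10/13 + 1/2·4/7 = 61/91.
By Bayes' rule, P(Bag B | purple) = 2/7 / 61/91 = 26/61 ≈ 0.4262.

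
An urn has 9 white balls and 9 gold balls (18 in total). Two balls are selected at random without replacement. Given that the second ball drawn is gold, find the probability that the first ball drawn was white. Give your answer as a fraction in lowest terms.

P(first=white and the second ball drawn is gold) = (9/18)·(9/17) = 9/34.
P(the second ball drawn is gold) = Σ over first color = 9/34 + 4/17 = 1/2.
By Bayes, P(first=white | the second ball drawn is gold) = 9/34 / 1/2 = 9/17 ≈ 0.5294.

9/17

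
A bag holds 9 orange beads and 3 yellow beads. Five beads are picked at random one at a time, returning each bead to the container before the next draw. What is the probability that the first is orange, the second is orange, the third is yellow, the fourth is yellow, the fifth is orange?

27/1024

Multiply the conditional probability of each draw in order, with replacement (the composition resets each draw).
P = (9/12) · (9/12) · (3/12) · (3/12) · (9/12) = 27/1024 ≈ 0.0264.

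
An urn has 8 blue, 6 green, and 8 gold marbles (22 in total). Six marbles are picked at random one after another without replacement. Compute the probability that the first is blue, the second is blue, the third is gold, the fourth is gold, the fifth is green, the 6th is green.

Multiply the conditional probability of each draw in order, without replacement, so each draw removes one from its color and from the total.
P = (8/22) · (7/21) · (8/20) · (7/19) · (6/18) · (5/17) = 56/31977 ≈ 0.0018.

56/31977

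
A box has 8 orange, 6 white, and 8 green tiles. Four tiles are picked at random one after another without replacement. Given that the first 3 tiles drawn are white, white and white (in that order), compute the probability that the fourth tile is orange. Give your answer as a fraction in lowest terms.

8/19

After removing 3 white, the box has 8 orange out of 19 remaining.
P(fourth is orange | given) = 8/19 ≈ 0.4211.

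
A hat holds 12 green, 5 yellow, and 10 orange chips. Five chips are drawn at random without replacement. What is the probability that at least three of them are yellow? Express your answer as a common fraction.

269/8970

Sum the hypergeometric tail for j = 3,…,5 yellow chips.
Favorable = C(5,3)·C(22,2) + C(5,4)·C(22,1) + C(5,5)·C(22,0) = 2421; total = C(27,5) = 80730.
P = 2421/80730 = 269/8970 ≈ 0.0300.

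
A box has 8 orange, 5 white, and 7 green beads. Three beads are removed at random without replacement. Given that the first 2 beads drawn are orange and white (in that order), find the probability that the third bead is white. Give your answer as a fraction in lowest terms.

After removing 1 orange, 1 white, the box has 4 white out of 18 remaining.
P(third is white | given) = 4/18 = 2/9 ≈ 0.2222.

2/9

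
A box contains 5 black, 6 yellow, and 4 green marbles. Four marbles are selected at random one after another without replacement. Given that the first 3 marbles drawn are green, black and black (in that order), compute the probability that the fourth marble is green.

After removing 2 black, 1 green, the box has 3 green out of 12 remaining.
P(fourth is green | given) = 3/12 = 1/4 ≈ 0.2500.

1/4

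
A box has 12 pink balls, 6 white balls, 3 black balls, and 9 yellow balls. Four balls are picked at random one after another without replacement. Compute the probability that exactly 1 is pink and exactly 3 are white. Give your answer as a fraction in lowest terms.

Unordered draws without replacement: count favorable combinations over C(30,4).
Favorable = C(12,1) · C(6,3) · C(3,0) · C(9,0) = 240; total = C(30,4) = 27405.
P = 240/27405 = 16/1827 ≈ 0.0088.

16/1827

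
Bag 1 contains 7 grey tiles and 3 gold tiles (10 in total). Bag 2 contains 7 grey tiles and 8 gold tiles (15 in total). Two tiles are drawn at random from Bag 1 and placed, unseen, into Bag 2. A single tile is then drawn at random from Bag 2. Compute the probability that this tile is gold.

Condition on how many of the transferred tiles are gold (from Bag 1: 3 gold of 10; then Bag 2 has 17 total).
  0 gold: C(3,0)C(7,2)/C(10,2) = 7/15; then P = 8/17
  1 gold: C(3,1)C(7,1)/C(10,2) = 7/15; then P = 9/17
  2 gold: C(3,2)C(7,0)/C(10,2) = 1/15; then P = 10/17
P(gold from Bag 2) = 43/85 ≈ 0.5059.

43/85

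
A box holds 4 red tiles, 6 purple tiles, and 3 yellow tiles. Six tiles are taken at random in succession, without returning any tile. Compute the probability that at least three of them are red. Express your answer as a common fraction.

Sum the hypergeometric tail for j = 3,…,4 red tiles.
Favorable = C(4,3)·C(9,3) + C(4,4)·C(9,2) = 372; total = C(13,6) = 1716.
P = 372/1716 = 31/143 ≈ 0.2168.

31/143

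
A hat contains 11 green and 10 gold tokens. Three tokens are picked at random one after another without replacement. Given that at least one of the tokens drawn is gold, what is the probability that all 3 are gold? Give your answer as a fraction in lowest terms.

P(all 3 gold) = C(10,3)/C(21,3) = 12/133; P(at least one gold) = 1 − C(11,3)/C(21,3) = 233/266.
Since 'all 3 gold' ⊆ 'at least one gold', P(all 3 | at least one) = 12/133 / 233/266 = 24/233 ≈ 0.1030.

24/233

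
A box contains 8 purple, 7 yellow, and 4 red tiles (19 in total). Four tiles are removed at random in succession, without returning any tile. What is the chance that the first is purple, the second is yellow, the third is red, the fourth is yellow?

Multiply the conditional probability of each draw in order, without replacement, so each draw removes one from its color and from the total.
P = (8/19) · (7/18) · (4/17) · (6/16) = 14/969 ≈ 0.0144.

14/969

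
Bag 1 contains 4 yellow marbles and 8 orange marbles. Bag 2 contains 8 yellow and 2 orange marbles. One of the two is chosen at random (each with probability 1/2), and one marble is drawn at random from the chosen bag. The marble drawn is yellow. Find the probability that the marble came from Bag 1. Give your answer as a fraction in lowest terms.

5/17

P(yellow | Bag 1) = 1/3; P(yellow | Bag 2) = 4/5.
P(yellow) = 1/2·1/3 + 1/2·4/5 = 17/30.
By Bayes' rule, P(Bag 1 | yellow) = 1/6 / 17/30 = 5/17 ≈ 0.2941.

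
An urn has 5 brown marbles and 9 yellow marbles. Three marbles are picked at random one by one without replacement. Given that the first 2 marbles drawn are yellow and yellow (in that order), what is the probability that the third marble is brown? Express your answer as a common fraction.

After removing 2 yellow, the urn has 5 brown out of 12 remaining.
P(third is brown | given) = 5/12 ≈ 0.4167.

5/12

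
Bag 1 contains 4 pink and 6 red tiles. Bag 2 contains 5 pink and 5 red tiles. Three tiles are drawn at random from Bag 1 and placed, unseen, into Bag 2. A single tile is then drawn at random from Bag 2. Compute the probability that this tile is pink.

Condition on how many of the transferred tiles are pink (from Bag 1: 4 pink of 10; then Bag 2 has 13 total).
  0 pink: C(4,0)C(6,3)/C(10,3) = 1/6; then P = 5/13
  1 pink: C(4,1)C(6,2)/C(10,3) = 1/2; then P = 6/13
  2 pink: C(4,2)C(6,1)/C(10,3) = 3/10; then P = 7/13
  3 pink: C(4,3)C(6,0)/C(10,3) = 1/30; then P = 8/13
P(pink from Bag 2) = 31/65 ≈ 0.4769.

31/65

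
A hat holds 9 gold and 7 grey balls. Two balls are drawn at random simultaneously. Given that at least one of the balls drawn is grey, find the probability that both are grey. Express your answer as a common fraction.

P(both grey) = C(7,2)/C(16,2) = 7/40; P(at least one grey) = 1 − C(9,2)/C(16,2) = 7/10.
Since 'both grey' ⊆ 'at least one grey', P(both | at least one) = 7/40 / 7/10 = 1/4 ≈ 0.2500.

1/4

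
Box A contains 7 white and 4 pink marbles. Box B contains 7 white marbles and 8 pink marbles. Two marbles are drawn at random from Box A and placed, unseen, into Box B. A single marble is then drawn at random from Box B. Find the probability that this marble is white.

Condition on how many of the transferred marbles are white (from Box A: 7 white of 11; then Box B has 17 total).
  0 white: C(7,0)C(4,2)/C(11,2) = 6/55; then P = 7/17
  1 white: C(7,1)C(4,1)/C(11,2) = 28/55; then P = 8/17
  2 white: C(7,2)C(4,0)/C(11,2) = 21/55; then P = 9/17
P(white from Box B) = 91/187 ≈ 0.4866.

91/187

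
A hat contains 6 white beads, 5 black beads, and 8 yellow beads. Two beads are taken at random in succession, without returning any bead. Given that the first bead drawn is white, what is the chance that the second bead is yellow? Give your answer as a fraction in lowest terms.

4/9

After removing 1 white, the hat has 8 yellow out of 18 remaining.
P(second is yellow | given) = 8/18 = 4/9 ≈ 0.4444.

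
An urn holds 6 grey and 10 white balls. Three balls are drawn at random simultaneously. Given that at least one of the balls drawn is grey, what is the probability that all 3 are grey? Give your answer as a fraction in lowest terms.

1/22

P(all 3 grey) = C(6,3)/C(16,3) = 1/28; P(at least one grey) = 1 − C(10,3)/C(16,3) = 11/14.
Since 'all 3 grey' ⊆ 'at least one grey', P(all 3 | at least one) = 1/28 / 11/14 = 1/22 ≈ 0.0455.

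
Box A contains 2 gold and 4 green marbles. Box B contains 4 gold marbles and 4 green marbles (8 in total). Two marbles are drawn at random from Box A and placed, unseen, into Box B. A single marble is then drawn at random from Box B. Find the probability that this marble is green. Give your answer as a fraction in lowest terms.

Condition on how many of the transferred marbles are green (from Box A: 4 green of 6; then Box B has 10 total).
  0 green: C(4,0)C(2,2)/C(6,2) = 1/15; then P = 4/10
  1 green: C(4,1)C(2,1)/C(6,2) = 8/15; then P = 5/10
  2 green: C(4,2)C(2,0)/C(6,2) = 2/5; then P = 6/10
P(green from Box B) = 8/15 ≈ 0.5333.

8/15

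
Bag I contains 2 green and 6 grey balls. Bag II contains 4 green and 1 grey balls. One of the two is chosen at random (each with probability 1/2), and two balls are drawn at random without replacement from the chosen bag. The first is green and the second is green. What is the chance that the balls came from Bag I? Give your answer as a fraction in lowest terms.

5/89

P(E | Bag I) = 1/28; P(E | Bag II) = 3/5.
P(E) = 1/2·1/28 + 1/2·3/5 = 89/280.
By Bayes' rule, P(Bag I | E) = 1/56 / 89/280 = 5/89 ≈ 0.0562.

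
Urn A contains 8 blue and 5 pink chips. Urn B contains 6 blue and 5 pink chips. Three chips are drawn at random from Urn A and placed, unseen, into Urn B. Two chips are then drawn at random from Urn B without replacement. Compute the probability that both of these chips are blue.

Condition on how many of the transferred chips are blue (from Urn A: 8 blue of 13; then Urn B has 14 total).
  0 blue: C(8,0)C(5,3)/C(13,3) = 5/143; then P = C(6,2)/C(14,2) = 15/91
  1 blue: C(8,1)C(5,2)/C(13,3) = 40/143; then P = C(7,2)/C(14,2) = 3/13
  2 blue: C(8,2)C(5,1)/C(13,3) = 70/143; then P = C(8,2)/C(14,2) = 4/13
  3 blue: C(8,3)C(5,0)/C(13,3) = 28/143; then P = C(9,2)/C(14,2) = 36/91
P(both blue) = 353/1183 ≈ 0.2984.

353/1183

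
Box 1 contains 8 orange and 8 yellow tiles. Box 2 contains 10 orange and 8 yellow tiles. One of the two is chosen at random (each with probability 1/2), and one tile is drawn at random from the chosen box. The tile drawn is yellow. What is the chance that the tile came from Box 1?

9/17

P(yellow | Box 1) = 1/2; P(yellow | Box 2) = 4/9.
P(yellow) = 1/2·1/2 + 1/2·4/9 = 17/36.
By Bayes' rule, P(Box 1 | yellow) = 1/4 / 17/36 = 9/17 ≈ 0.5294.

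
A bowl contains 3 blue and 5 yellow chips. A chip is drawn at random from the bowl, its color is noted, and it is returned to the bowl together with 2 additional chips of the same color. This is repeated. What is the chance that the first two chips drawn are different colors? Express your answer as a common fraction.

3/8

Either blue then yellow, or yellow then blue; after the first draw the total is 10.
P = (3/8)·(5/10) + (5/8)·(3/10) = 3/8 ≈ 0.3750.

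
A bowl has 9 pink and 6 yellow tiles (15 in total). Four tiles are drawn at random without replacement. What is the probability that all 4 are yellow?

1/91

Multiply the conditional probability of each draw in order, without replacement, so each draw removes one from its color and from the total.
P = (6/15) · (5/14) · (4/13) · (3/12) = 1/91 ≈ 0.0110.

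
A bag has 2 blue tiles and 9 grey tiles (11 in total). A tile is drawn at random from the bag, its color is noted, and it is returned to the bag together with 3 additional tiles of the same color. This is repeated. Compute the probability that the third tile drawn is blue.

Sum over the four possibilities for the first two draws (blue/not-blue each), tracking how the blue count and total change by +3 per draw.
P(third is blue) = 2/11 ≈ 0.1818. (In a Pólya urn every draw has the same marginal probability 2/11.)

2/11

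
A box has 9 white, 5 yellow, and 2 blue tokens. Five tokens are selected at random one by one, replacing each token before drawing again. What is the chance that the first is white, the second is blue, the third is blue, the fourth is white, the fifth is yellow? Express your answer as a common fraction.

Multiply the conditional probability of each draw in order, with replacement (the composition resets each draw).
P = (9/16) · (2/16) · (2/16) · (9/16) · (5/16) = 405/262144 ≈ 0.0015.

405/262144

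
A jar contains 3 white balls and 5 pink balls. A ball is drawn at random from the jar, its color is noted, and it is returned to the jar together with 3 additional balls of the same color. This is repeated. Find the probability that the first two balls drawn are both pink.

After a pink draw the jar holds 8 pink out of 11.
P = (5/8)·(8/11) = 5/11 ≈ 0.4545.

5/11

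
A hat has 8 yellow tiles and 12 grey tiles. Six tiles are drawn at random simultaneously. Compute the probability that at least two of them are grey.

Sum the hypergeometric tail for j = 2,…,6 grey tiles.
Favorable = C(12,2)·C(8,4) + C(12,3)·C(8,3) + C(12,4)·C(8,2) + C(12,5)·C(8,1) + C(12,6)·C(8,0) = 38060; total = C(20,6) = 38760.
P = 38060/38760 = 1903/1938 ≈ 0.9819.

1903/1938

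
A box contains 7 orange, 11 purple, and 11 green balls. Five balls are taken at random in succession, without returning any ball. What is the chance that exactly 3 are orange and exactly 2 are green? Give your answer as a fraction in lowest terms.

55/3393

Unordered draws without replacement: count favorable combinations over C(29,5).
Favorable = C(7,3) · C(11,0) · C(11,2) = 1925; total = C(29,5) = 118755.
P = 1925/118755 = 55/3393 ≈ 0.0162.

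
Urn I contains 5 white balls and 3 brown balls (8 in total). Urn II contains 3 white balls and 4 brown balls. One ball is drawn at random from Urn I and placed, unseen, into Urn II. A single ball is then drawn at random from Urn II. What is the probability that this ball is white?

29/64

Condition on how many of the transferred balls are white (from Urn I: 5 white of 8; then Urn II has 8 total).
  0 white: C(5,0)C(3,1)/C(8,1) = 3/8; then P = 3/8
  1 white: C(5,1)C(3,0)/C(8,1) = 5/8; then P = 4/8
P(white from Urn II) = 29/64 ≈ 0.4531.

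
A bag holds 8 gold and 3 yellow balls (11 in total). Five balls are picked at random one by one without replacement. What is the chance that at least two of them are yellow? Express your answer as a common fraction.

14/33

Sum the hypergeometric tail for j = 2,…,3 yellow balls.
Favorable = C(3,2)·C(8,3) + C(3,3)·C(8,2) = 196; total = C(11,5) = 462.
P = 196/462 = 14/33 ≈ 0.4242.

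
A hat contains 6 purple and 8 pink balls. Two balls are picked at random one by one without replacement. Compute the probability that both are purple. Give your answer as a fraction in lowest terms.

15/91

Unordered draws without replacement: count favorable combinations over C(14,2).
Favorable = C(6,2) · C(8,0) = 15; total = C(14,2) = 91.
P = 15/91 = 15/91 ≈ 0.1648.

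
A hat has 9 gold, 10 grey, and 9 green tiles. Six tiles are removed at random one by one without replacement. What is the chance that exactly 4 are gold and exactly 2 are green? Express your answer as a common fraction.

Unordered draws without replacement: count favorable combinations over C(28,6).
Favorable = C(9,4) · C(10,0) · C(9,2) = 4536; total = C(28,6) = 376740.
P = 4536/376740 = 18/1495 ≈ 0.0120.

18/1495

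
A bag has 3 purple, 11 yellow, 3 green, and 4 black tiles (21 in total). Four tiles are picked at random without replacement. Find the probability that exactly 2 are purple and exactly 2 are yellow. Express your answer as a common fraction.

11/399

Unordered draws without replacement: count favorable combinations over C(21,4).
Favorable = C(3,2) · C(11,2) · C(3,0) · C(4,0) = 165; total = C(21,4) = 5985.
P = 165/5985 = 11/399 ≈ 0.0276.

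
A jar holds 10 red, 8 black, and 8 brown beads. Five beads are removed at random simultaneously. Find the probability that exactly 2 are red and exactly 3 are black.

Unordered draws without replacement: count favorable combinations over C(26,5).
Favorable = C(10,2) · C(8,3) · C(8,0) = 2520; total = C(26,5) = 65780.
P = 2520/65780 = 126/3289 ≈ 0.0383.

126/3289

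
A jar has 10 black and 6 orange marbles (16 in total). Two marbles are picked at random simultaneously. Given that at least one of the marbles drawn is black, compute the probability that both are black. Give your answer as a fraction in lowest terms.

P(both black) = C(10,2)/C(16,2) = 3/8; P(at least one black) = 1 − C(6,2)/C(16,2) = 7/8.
Since 'both black' ⊆ 'at least one black', P(both | at least one) = 3/8 / 7/8 = 3/7 ≈ 0.4286.

3/7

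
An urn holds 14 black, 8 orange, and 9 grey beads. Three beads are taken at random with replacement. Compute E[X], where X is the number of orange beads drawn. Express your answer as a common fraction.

24/31

By linearity of expectation, E[X] = Σ P(draw i is orange); each independent draw has P(orange) = 8/31.
E[X] = 3 · 8/31 = 24/31 ≈ 0.7742.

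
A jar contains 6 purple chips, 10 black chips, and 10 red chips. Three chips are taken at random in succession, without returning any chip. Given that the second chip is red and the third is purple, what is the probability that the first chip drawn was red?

P(first=red and the second chip is red and the third is purple) = (10/26)·(9/25)·(6/24) = 9/260.
P(E) = Σ over first color = 1/52 + 1/26 + 9/260 = 6/65.
By Bayes, P(first=red | E) = 9/260 / 6/65 = 3/8 ≈ 0.3750.

3/8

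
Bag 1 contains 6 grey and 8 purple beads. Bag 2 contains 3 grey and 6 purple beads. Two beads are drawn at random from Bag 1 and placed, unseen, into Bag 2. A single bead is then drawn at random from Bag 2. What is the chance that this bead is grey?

Condition on how many of the transferred beads are grey (from Bag 1: 6 grey of 14; then Bag 2 has 11 total).
  0 grey: C(6,0)C(8,2)/C(14,2) = 4/13; then P = 3/11
  1 grey: C(6,1)C(8,1)/C(14,2) = 48/91; then P = 4/11
  2 grey: C(6,2)C(8,0)/C(14,2) = 15/91; then P = 5/11
P(grey from Bag 2) = 27/77 ≈ 0.3506.

27/77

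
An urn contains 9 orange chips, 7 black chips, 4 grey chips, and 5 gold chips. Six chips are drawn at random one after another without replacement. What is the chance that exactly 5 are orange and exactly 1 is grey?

Unordered draws without replacement: count favorable combinations over C(25,6).
Favorable = C(9,5) · C(7,0) · C(4,1) · C(5,0) = 504; total = C(25,6) = 177100.
P = 504/177100 = 18/6325 ≈ 0.0028.

18/6325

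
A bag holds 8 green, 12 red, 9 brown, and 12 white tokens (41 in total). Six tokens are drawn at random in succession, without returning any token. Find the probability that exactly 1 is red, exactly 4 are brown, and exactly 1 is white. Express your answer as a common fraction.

Unordered draws without replacement: count favorable combinations over C(41,6).
Favorable = C(8,0) · C(12,1) · C(9,4) · C(12,1) = 18144; total = C(41,6) = 4496388.
P = 18144/4496388 = 1512/374699 ≈ 0.0040.

1512/374699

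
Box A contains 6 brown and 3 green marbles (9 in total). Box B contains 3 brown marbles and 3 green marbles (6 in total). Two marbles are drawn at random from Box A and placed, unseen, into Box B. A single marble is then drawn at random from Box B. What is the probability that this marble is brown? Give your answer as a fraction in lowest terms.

Condition on how many of the transferred marbles are brown (from Box A: 6 brown of 9; then Box B has 8 total).
  0 brown: C(6,0)C(3,2)/C(9,2) = 1/12; then P = 3/8
  1 brown: C(6,1)C(3,1)/C(9,2) = 1/2; then P = 4/8
  2 brown: C(6,2)C(3,0)/C(9,2) = 5/12; then P = 5/8
P(brown from Box B) = 13/24 ≈ 0.5417.

13/24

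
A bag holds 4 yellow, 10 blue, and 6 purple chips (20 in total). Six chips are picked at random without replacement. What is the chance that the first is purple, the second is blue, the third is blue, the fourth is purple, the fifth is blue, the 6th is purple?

1/323

Multiply the conditional probability of each draw in order, without replacement, so each draw removes one from its color and from the total.
P = (6/20) · (10/19) · (9/18) · (5/17) · (8/16) · (4/15) = 1/323 ≈ 0.0031.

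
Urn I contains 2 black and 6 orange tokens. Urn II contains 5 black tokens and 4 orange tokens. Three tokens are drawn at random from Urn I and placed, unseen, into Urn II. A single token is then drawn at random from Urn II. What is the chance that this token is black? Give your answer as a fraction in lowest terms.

23/48

Condition on how many of the transferred tokens are black (from Urn I: 2 black of 8; then Urn II has 12 total).
  0 black: C(2,0)C(6,3)/C(8,3) = 5/14; then P = 5/12
  1 black: C(2,1)C(6,2)/C(8,3) = 15/28; then P = 6/12
  2 black: C(2,2)C(6,1)/C(8,3) = 3/28; then P = 7/12
P(black from Urn II) = 23/48 ≈ 0.4792.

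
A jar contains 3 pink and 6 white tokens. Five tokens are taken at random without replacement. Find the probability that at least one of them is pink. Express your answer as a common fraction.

Use the complement: P(at least one pink) = 1 − P(no pink).
P(none) = C(6,5)/C(9,5) = 6/126.
So P = 1 − 6/126 = 20/21 ≈ 0.9524.

20/21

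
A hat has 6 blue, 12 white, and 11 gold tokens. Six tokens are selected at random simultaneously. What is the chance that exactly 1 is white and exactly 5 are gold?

22/1885

Unordered draws without replacement: count favorable combinations over C(29,6).
Favorable = C(6,0) · C(12,1) · C(11,5) = 5544; total = C(29,6) = 475020.
P = 5544/475020 = 22/1885 ≈ 0.0117.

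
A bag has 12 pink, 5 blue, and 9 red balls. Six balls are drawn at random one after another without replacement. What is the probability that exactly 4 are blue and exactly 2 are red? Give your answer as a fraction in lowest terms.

Unordered draws without replacement: count favorable combinations over C(26,6).
Favorable = C(12,0) · C(5,4) · C(9,2) = 180; total = C(26,6) = 230230.
P = 180/230230 = 18/23023 ≈ 0.0008.

18/23023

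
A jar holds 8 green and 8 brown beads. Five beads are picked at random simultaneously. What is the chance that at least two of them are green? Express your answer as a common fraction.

Sum the hypergeometric tail for j = 2,…,5 green beads.
Favorable = C(8,2)·C(8,3) + C(8,3)·C(8,2) + C(8,4)·C(8,1) + C(8,5)·C(8,0) = 3752; total = C(16,5) = 4368.
P = 3752/4368 = 67/78 ≈ 0.8590.

67/78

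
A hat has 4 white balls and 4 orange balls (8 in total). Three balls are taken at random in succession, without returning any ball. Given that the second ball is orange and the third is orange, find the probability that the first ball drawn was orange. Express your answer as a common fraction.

P(first=orange and the second ball is orange and the third is orange) = (4/8)·(3/7)·(2/6) = 1/14.
P(E) = Σ over first color = 1/7 + 1/14 = 3/14.
By Bayes, P(first=orange | E) = 1/14 / 3/14 = 1/3 ≈ 0.3333.

1/3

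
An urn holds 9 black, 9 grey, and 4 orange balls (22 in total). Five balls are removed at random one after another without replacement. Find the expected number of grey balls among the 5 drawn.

45/22

By linearity of expectation, E[X] = Σ P(draw i is grey); by symmetry each draw (even without replacement) has P(grey) = 9/22.
E[X] = 5 · 9/22 = 45/22 ≈ 2.0455.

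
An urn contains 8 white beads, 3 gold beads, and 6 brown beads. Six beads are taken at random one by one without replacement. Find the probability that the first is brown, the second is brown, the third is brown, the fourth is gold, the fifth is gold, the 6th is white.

1/1547

Multiply the conditional probability of each draw in order, without replacement, so each draw removes one from its color and from the total.
P = (6/17) · (5/16) · (4/15) · (3/14) · (2/13) · (8/12) = 1/1547 ≈ 0.0006.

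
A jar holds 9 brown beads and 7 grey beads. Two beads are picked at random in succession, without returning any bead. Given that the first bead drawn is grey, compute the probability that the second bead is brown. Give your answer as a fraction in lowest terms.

3/5

After removing 1 grey, the jar has 9 brown out of 15 remaining.
P(second is brown | given) = 9/15 = 3/5 ≈ 0.6000.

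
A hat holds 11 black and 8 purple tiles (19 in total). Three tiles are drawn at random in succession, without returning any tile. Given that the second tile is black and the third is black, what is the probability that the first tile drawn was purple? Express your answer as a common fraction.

8/17

P(first=purple and the second tile is black and the third is black) = (8/19)·(11/18)·(10/17) = 440/2907.
P(E) = Σ over first color = 55/323 + 440/2907 = 55/171.
By Bayes, P(first=purple | E) = 440/2907 / 55/171 = 8/17 ≈ 0.4706.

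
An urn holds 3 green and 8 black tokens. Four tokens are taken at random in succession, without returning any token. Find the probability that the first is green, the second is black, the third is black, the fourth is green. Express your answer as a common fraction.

Multiply the conditional probability of each draw in order, without replacement, so each draw removes one from its color and from the total.
P = (3/11) · (8/10) · (7/9) · (2/8) = 7/165 ≈ 0.0424.

7/165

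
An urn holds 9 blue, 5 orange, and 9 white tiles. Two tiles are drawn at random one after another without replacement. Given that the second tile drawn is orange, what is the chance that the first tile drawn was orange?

2/11

P(first=orange and the second tile drawn is orange) = (5/23)·(4/22) = 10/253.
P(the second tile drawn is orange) = Σ over first color = 45/506 + 10/253 + 45/506 = 5/23.
By Bayes, P(first=orange | the second tile drawn is orange) = 10/253 / 5/23 = 2/11 ≈ 0.1818.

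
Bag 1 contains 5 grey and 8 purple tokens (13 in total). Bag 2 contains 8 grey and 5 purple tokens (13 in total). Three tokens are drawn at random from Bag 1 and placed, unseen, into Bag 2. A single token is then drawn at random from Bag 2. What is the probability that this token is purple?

89/208

Condition on how many of the transferred tokens are purple (from Bag 1: 8 purple of 13; then Bag 2 has 16 total).
  0 purple: C(8,0)C(5,3)/C(13,3) = 5/143; then P = 5/16
  1 purple: C(8,1)C(5,2)/C(13,3) = 40/143; then P = 6/16
  2 purple: C(8,2)C(5,1)/C(13,3) = 70/143; then P = 7/16
  3 purple: C(8,3)C(5,0)/C(13,3) = 28/143; then P = 8/16
P(purple from Bag 2) = 89/208 ≈ 0.4279.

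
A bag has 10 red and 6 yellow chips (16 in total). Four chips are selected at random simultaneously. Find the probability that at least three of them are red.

Sum the hypergeometric tail for j = 3,…,4 red chips.
Favorable = C(10,3)·C(6,1) + C(10,4)·C(6,0) = 930; total = C(16,4) = 1820.
P = 930/1820 = 93/182 ≈ 0.5110.

93/182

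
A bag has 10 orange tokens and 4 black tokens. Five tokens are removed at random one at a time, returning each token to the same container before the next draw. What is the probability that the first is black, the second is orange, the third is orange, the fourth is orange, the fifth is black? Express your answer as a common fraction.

Multiply the conditional probability of each draw in order, with replacement (the composition resets each draw).
P = (4/14) · (10/14) · (10/14) · (10/14) · (4/14) = 500/16807 ≈ 0.0297.

500/16807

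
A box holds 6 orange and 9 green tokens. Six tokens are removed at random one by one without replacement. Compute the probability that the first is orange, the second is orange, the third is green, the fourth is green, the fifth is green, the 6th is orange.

12/715

Multiply the conditional probability of each draw in order, without replacement, so each draw removes one from its color and from the total.
P = (6/15) · (5/14) · (9/13) · (8/12) · (7/11) · (4/10) = 12/715 ≈ 0.0168.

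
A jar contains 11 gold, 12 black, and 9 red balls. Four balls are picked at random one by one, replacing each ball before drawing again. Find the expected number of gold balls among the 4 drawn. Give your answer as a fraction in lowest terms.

By linearity of expectation, E[X] = Σ P(draw i is gold); each independent draw has P(gold) = 11/32.
E[X] = 4 · 11/32 = 11/8 ≈ 1.3750.

11/8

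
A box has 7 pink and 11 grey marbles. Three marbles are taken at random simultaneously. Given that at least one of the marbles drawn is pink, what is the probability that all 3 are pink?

5/93

P(all 3 pink) = C(7,3)/C(18,3) = 35/816; P(at least one pink) = 1 − C(11,3)/C(18,3) = 217/272.
Since 'all 3 pink' ⊆ 'at least one pink', P(all 3 | at least one) = 35/816 / 217/272 = 5/93 ≈ 0.0538.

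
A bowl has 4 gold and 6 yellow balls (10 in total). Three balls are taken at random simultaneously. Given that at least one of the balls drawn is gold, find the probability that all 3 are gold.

P(all 3 gold) = C(4,3)/C(10,3) = 1/30; P(at least one gold) = 1 − C(6,3)/C(10,3) = 5/6.
Since 'all 3 gold' ⊆ 'at least one gold', P(all 3 | at least one) = 1/30 / 5/6 = 1/25 ≈ 0.0400.

1/25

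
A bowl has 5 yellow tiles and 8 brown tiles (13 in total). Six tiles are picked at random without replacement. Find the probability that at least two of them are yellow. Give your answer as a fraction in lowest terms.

Sum the hypergeometric tail for j = 2,…,5 yellow tiles.
Favorable = C(5,2)·C(8,4) + C(5,3)·C(8,3) + C(5,4)·C(8,2) + C(5,5)·C(8,1) = 1408; total = C(13,6) = 1716.
P = 1408/1716 = 32/39 ≈ 0.8205.

32/39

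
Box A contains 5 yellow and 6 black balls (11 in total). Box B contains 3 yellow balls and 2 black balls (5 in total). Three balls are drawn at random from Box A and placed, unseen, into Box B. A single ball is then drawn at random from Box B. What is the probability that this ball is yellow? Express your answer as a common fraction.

Condition on how many of the transferred balls are yellow (from Box A: 5 yellow of 11; then Box B has 8 total).
  0 yellow: C(5,0)C(6,3)/C(11,3) = 4/33; then P = 3/8
  1 yellow: C(5,1)C(6,2)/C(11,3) = 5/11; then P = 4/8
  2 yellow: C(5,2)C(6,1)/C(11,3) = 4/11; then P = 5/8
  3 yellow: C(5,3)C(6,0)/C(11,3) = 2/33; then P = 6/8
P(yellow from Box B) = 6/11 ≈ 0.5455.

6/11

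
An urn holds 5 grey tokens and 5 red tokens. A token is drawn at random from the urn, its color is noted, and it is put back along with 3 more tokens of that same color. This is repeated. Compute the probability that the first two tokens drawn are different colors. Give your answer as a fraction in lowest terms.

5/13

Either red then grey, or grey then red; after the first draw the total is 13.
P = (5/10)·(5/13) + (5/10)·(5/13) = 5/13 ≈ 0.3846.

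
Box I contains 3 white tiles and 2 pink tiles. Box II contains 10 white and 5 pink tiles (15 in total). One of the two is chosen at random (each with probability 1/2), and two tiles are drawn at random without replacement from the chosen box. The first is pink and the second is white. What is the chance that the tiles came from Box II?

50/113

P(E | Box I) = 3/10; P(E | Box II) = 5/21.
P(E) = 1/2·3/10 + 1/2·5/21 = 113/420.
By Bayes' rule, P(Box II | E) = 5/42 / 113/420 = 50/113 ≈ 0.4425.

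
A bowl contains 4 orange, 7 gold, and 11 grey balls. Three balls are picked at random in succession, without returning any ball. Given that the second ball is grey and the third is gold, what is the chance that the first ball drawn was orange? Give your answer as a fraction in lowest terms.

P(first=orange and the second ball is grey and the third is gold) = (4/22)·(11/21)·(7/20) = 1/30.
P(E) = Σ over first color = 1/30 + 1/20 + 1/12 = 1/6.
By Bayes, P(first=orange | E) = 1/30 / 1/6 = 1/5 ≈ 0.2000.

1/5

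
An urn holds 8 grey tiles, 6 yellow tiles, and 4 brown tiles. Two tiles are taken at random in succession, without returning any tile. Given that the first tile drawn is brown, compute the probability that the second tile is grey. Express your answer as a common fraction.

8/17

After removing 1 brown, the urn has 8 grey out of 17 remaining.
P(second is grey | given) = 8/17 ≈ 0.4706.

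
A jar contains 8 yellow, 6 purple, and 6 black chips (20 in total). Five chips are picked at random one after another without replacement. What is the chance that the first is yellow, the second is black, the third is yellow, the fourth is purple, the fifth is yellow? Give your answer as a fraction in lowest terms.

Multiply the conditional probability of each draw in order, without replacement, so each draw removes one from its color and from the total.
P = (8/20) · (6/19) · (7/18) · (6/17) · (6/16) = 21/3230 ≈ 0.0065.

21/3230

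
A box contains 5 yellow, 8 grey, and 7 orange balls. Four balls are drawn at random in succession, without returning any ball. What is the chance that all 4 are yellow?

1/969

Unordered draws without replacement: count favorable combinations over C(20,4).
Favorable = C(5,4) · C(8,0) · C(7,0) = 5; total = C(20,4) = 4845.
P = 5/4845 = 1/969 ≈ 0.0010.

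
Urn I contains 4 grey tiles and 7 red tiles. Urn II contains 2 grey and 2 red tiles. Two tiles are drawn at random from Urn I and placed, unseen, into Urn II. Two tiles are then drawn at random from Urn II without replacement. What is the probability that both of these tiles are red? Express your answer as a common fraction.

Condition on how many of the transferred tiles are red (from Urn I: 7 red of 11; then Urn II has 6 total).
  0 red: C(7,0)C(4,2)/C(11,2) = 6/55; then P = C(2,2)/C(6,2) = 1/15
  1 red: C(7,1)C(4,1)/C(11,2) = 28/55; then P = C(3,2)/C(6,2) = 1/5
  2 red: C(7,2)C(4,0)/C(11,2) = 21/55; then P = C(4,2)/C(6,2) = 2/5
P(both red) = 72/275 ≈ 0.2618.

72/275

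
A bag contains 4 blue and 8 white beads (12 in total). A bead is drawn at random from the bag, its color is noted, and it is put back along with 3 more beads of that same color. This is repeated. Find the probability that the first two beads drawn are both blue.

After a blue draw the bag holds 7 blue out of 15.
P = (4/12)·(7/15) = 7/45 ≈ 0.1556.

7/45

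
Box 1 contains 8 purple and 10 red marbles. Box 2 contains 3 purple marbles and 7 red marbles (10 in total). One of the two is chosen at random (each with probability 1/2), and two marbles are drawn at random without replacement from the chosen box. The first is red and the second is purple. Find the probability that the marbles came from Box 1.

400/757

P(E | Box 1) = 40/153; P(E | Box 2) = 7/30.
P(E) = 1/2·40/153 + 1/2·7/30 = 757/3060.
By Bayes' rule, P(Box 1 | E) = 20/153 / 757/3060 = 400/757 ≈ 0.5284.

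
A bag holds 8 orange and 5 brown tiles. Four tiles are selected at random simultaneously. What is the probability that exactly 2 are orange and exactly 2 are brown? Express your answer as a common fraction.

Unordered draws without replacement: count favorable combinations over C(13,4).
Favorable = C(8,2) · C(5,2) = 280; total = C(13,4) = 715.
P = 280/715 = 56/143 ≈ 0.3916.

56/143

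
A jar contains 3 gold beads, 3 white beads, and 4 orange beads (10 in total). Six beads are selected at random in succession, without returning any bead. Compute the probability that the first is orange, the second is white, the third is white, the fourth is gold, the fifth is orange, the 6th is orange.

1/350

Multiply the conditional probability of each draw in order, without replacement, so each draw removes one from its color and from the total.
P = (4/10) · (3/9) · (2/8) · (3/7) · (3/6) · (2/5) = 1/350 ≈ 0.0029.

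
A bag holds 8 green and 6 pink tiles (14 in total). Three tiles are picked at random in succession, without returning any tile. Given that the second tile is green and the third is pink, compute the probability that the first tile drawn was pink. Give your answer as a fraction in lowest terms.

5/12

P(first=pink and the second tile is green and the third is pink) = (6/14)·(8/13)·(5/12) = 10/91.
P(E) = Σ over first color = 2/13 + 10/91 = 24/91.
By Bayes, P(first=pink | E) = 10/91 / 24/91 = 5/12 ≈ 0.4167.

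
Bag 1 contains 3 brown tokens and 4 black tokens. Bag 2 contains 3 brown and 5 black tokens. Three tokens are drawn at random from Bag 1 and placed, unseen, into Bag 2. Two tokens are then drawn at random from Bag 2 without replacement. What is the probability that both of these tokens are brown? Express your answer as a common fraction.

51/385

Condition on how many of the transferred tokens are brown (from Bag 1: 3 brown of 7; then Bag 2 has 11 total).
  0 brown: C(3,0)C(4,3)/C(7,3) = 4/35; then P = C(3,2)/C(11,2) = 3/55
  1 brown: C(3,1)C(4,2)/C(7,3) = 18/35; then P = C(4,2)/C(11,2) = 6/55
  2 brown: C(3,2)C(4,1)/C(7,3) = 12/35; then P = C(5,2)/C(11,2) = 2/11
  3 brown: C(3,3)C(4,0)/C(7,3) = 1/35; then P = C(6,2)/C(11,2) = 3/11
P(both brown) = 51/385 ≈ 0.1325.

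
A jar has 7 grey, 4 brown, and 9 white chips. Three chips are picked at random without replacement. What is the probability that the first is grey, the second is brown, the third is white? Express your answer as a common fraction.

7/190

Multiply the conditional probability of each draw in order, without replacement, so each draw removes one from its color and from the total.
P = (7/20) · (4/19) · (9/18) = 7/190 ≈ 0.0368.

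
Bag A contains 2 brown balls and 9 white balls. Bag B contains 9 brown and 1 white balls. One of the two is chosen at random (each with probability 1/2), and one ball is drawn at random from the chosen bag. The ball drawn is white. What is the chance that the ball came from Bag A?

90/101

P(white | Bag A) = 9/11; P(white | Bag B) = 1/10.
P(white) = 1/2·9/11 + 1/2·1/10 = 101/220.
By Bayes' rule, P(Bag A | white) = 9/22 / 101/220 = 90/101 ≈ 0.8911.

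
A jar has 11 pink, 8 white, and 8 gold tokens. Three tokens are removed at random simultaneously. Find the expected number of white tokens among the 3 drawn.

8/9

By linearity of expectation, E[X] = Σ P(draw i is white); by symmetry each draw (even without replacement) has P(white) = 8/27.
E[X] = 3 · 8/27 = 8/9 ≈ 0.8889.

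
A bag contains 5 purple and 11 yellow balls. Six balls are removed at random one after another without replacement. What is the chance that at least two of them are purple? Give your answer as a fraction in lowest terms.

17/26

Sum the hypergeometric tail for j = 2,…,5 purple balls.
Favorable = C(5,2)·C(11,4) + C(5,3)·C(11,3) + C(5,4)·C(11,2) + C(5,5)·C(11,1) = 5236; total = C(16,6) = 8008.
P = 5236/8008 = 17/26 ≈ 0.6538.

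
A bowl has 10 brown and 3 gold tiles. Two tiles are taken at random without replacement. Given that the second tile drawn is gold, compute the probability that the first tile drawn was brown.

P(first=brown and the second tile drawn is gold) = (10/13)·(3/12) = 5/26.
P(the second tile drawn is gold) = Σ over first color = 5/26 + 1/26 = 3/13.
By Bayes, P(first=brown | the second tile drawn is gold) = 5/26 / 3/13 = 5/6 ≈ 0.8333.

5/6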